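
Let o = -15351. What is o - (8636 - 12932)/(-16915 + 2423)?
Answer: -55617747/3623 ≈ -15351.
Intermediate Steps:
o - (8636 - 12932)/(-16915 + 2423) = -15351 - (8636 - 12932)/(-16915 + 2423) = -15351 - (-4296)/(-14492) = -15351 - (-4296)*(-1)/14492 = -15351 - 1*1074/3623 = -15351 - 1074/3623 = -55617747/3623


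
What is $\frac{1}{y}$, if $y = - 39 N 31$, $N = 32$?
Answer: $- \frac{1}{38688} \approx -2.5848 \cdot 10^{-5}$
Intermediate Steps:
$y = -38688$ ($y = \left(-39\right) 32 \cdot 31 = \left(-1248\right) 31 = -38688$)
$\frac{1}{y} = \frac{1}{-38688} = - \frac{1}{38688}$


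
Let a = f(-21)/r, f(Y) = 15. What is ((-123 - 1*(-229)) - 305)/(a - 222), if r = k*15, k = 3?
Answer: 597/665 ≈ 0.89774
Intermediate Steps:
r = 45 (r = 3*15 = 45)
a = 1/3 (a = 15/45 = 15*(1/45) = 1/3 ≈ 0.33333)
((-123 - 1*(-229)) - 305)/(a - 222) = ((-123 - 1*(-229)) - 305)/(1/3 - 222) = ((-123 + 229) - 305)/(-665/3) = (106 - 305)*(-3/665) = -199*(-3/665) = 597/665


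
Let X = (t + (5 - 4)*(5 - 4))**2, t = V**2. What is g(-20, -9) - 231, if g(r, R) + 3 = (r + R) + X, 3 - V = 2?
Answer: -259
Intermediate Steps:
V = 1 (V = 3 - 1*2 = 3 - 2 = 1)
t = 1 (t = 1**2 = 1)
X = 4 (X = (1 + (5 - 4)*(5 - 4))**2 = (1 + 1*1)**2 = (1 + 1)**2 = 2**2 = 4)
g(r, R) = 1 + R + r (g(r, R) = -3 + ((r + R) + 4) = -3 + ((R + r) + 4) = -3 + (4 + R + r) = 1 + R + r)
g(-20, -9) - 231 = (1 - 9 - 20) - 231 = -28 - 231 = -259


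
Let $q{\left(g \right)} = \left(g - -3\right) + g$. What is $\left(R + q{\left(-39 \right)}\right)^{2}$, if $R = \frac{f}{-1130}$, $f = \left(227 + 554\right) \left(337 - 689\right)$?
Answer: $\frac{9040396561}{319225} \approx 28320.0$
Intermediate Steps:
$q{\left(g \right)} = 3 + 2 g$ ($q{\left(g \right)} = \left(g + 3\right) + g = \left(3 + g\right) + g = 3 + 2 g$)
$f = -274912$ ($f = 781 \left(-352\right) = -274912$)
$R = \frac{137456}{565}$ ($R = - \frac{274912}{-1130} = \left(-274912\right) \left(- \frac{1}{1130}\right) = \frac{137456}{565} \approx 243.28$)
$\left(R + q{\left(-39 \right)}\right)^{2} = \left(\frac{137456}{565} + \left(3 + 2 \left(-39\right)\right)\right)^{2} = \left(\frac{137456}{565} + \left(3 - 78\right)\right)^{2} = \left(\frac{137456}{565} - 75\right)^{2} = \left(\frac{95081}{565}\right)^{2} = \frac{9040396561}{319225}$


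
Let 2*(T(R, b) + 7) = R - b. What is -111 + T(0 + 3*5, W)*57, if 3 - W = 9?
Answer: 177/2 ≈ 88.500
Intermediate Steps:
W = -6 (W = 3 - 1*9 = 3 - 9 = -6)
T(R, b) = -7 + R/2 - b/2 (T(R, b) = -7 + (R - b)/2 = -7 + (R/2 - b/2) = -7 + R/2 - b/2)
-111 + T(0 + 3*5, W)*57 = -111 + (-7 + (0 + 3*5)/2 - ½*(-6))*57 = -111 + (-7 + (0 + 15)/2 + 3)*57 = -111 + (-7 + (½)*15 + 3)*57 = -111 + (-7 + 15/2 + 3)*57 = -111 + (7/2)*57 = -111 + 399/2 = 177/2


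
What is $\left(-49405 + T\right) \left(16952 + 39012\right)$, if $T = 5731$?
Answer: $-2444171736$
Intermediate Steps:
$\left(-49405 + T\right) \left(16952 + 39012\right) = \left(-49405 + 5731\right) \left(16952 + 39012\right) = \left(-43674\right) 55964 = -2444171736$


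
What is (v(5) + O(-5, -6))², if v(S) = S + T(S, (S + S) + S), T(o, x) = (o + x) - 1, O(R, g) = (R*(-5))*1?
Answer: 2401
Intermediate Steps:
O(R, g) = -5*R (O(R, g) = -5*R*1 = -5*R)
T(o, x) = -1 + o + x
v(S) = -1 + 5*S (v(S) = S + (-1 + S + ((S + S) + S)) = S + (-1 + S + (2*S + S)) = S + (-1 + S + 3*S) = S + (-1 + 4*S) = -1 + 5*S)
(v(5) + O(-5, -6))² = ((-1 + 5*5) - 5*(-5))² = ((-1 + 25) + 25)² = (24 + 25)² = 49² = 2401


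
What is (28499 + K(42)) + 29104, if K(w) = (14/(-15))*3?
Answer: 288001/5 ≈ 57600.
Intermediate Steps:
K(w) = -14/5 (K(w) = (14*(-1/15))*3 = -14/15*3 = -14/5)
(28499 + K(42)) + 29104 = (28499 - 14/5) + 29104 = 142481/5 + 29104 = 288001/5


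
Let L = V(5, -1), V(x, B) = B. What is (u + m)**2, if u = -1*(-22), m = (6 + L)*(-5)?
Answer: 9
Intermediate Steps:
L = -1
m = -25 (m = (6 - 1)*(-5) = 5*(-5) = -25)
u = 22
(u + m)**2 = (22 - 25)**2 = (-3)**2 = 9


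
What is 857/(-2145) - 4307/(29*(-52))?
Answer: 611243/248820 ≈ 2.4566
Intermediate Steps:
857/(-2145) - 4307/(29*(-52)) = 857*(-1/2145) - 4307/(-1508) = -857/2145 - 4307*(-1/1508) = -857/2145 + 4307/1508 = 611243/248820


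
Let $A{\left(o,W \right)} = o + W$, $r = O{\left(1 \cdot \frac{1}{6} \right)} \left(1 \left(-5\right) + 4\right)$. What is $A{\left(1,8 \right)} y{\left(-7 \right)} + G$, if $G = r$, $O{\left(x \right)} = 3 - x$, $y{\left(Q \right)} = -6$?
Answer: $- \frac{341}{6} \approx -56.833$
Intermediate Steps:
$r = - \frac{17}{6}$ ($r = \left(3 - 1 \cdot \frac{1}{6}\right) \left(1 \left(-5\right) + 4\right) = \left(3 - 1 \cdot \frac{1}{6}\right) \left(-5 + 4\right) = \left(3 - \frac{1}{6}\right) \left(-1\right) = \frac{17}{6} \left(-1\right) = - \frac{17}{6} \approx -2.8333$)
$G = - \frac{17}{6} \approx -2.8333$
$A{\left(o,W \right)} = W + o$
$A{\left(1,8 \right)} y{\left(-7 \right)} + G = \left(8 + 1\right) \left(-6\right) - \frac{17}{6} = 9 \left(-6\right) - \frac{17}{6} = -54 - \frac{17}{6} = - \frac{341}{6}$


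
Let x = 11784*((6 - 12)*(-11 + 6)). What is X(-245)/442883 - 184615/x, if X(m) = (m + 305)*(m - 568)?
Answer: -19801510129/31313599632 ≈ -0.63236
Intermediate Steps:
x = 353520 (x = 11784*(-6*(-5)) = 11784*30 = 353520)
X(m) = (-568 + m)*(305 + m) (X(m) = (305 + m)*(-568 + m) = (-568 + m)*(305 + m))
X(-245)/442883 - 184615/x = (-173240 + (-245)² - 263*(-245))/442883 - 184615/353520 = (-173240 + 60025 + 64435)*(1/442883) - 184615*1/353520 = -48780*1/442883 - 36923/70704 = -48780/442883 - 36923/70704 = -19801510129/31313599632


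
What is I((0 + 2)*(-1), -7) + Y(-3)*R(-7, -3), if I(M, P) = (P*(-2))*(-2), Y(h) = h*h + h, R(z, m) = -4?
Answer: -52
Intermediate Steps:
Y(h) = h + h² (Y(h) = h² + h = h + h²)
I(M, P) = 4*P (I(M, P) = -2*P*(-2) = 4*P)
I((0 + 2)*(-1), -7) + Y(-3)*R(-7, -3) = 4*(-7) - 3*(1 - 3)*(-4) = -28 - 3*(-2)*(-4) = -28 + 6*(-4) = -28 - 24 = -52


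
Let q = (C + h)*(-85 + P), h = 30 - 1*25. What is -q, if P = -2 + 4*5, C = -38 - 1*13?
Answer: -3082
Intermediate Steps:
h = 5 (h = 30 - 25 = 5)
C = -51 (C = -38 - 13 = -51)
P = 18 (P = -2 + 20 = 18)
q = 3082 (q = (-51 + 5)*(-85 + 18) = -46*(-67) = 3082)
-q = -1*3082 = -3082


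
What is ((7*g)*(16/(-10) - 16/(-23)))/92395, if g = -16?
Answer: 11648/10625425 ≈ 0.0010962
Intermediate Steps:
((7*g)*(16/(-10) - 16/(-23)))/92395 = ((7*(-16))*(16/(-10) - 16/(-23)))/92395 = -112*(16*(-⅒) - 16*(-1/23))*(1/92395) = -112*(-8/5 + 16/23)*(1/92395) = -112*(-104/115)*(1/92395) = (11648/115)*(1/92395) = 11648/10625425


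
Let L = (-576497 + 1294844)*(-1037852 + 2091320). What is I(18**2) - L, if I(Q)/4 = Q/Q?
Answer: -756755577392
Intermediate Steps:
L = 756755577396 (L = 718347*1053468 = 756755577396)
I(Q) = 4 (I(Q) = 4*(Q/Q) = 4*1 = 4)
I(18**2) - L = 4 - 1*756755577396 = 4 - 756755577396 = -756755577392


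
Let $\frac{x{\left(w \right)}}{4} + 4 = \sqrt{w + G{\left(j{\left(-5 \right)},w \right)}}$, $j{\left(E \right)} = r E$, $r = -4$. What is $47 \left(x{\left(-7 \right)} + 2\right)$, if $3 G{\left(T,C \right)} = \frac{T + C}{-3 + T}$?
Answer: $-658 + \frac{376 i \sqrt{4386}}{51} \approx -658.0 + 488.26 i$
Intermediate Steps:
$j{\left(E \right)} = - 4 E$
$G{\left(T,C \right)} = \frac{C + T}{3 \left(-3 + T\right)}$ ($G{\left(T,C \right)} = \frac{\left(T + C\right) \frac{1}{-3 + T}}{3} = \frac{\left(C + T\right) \frac{1}{-3 + T}}{3} = \frac{\frac{1}{-3 + T} \left(C + T\right)}{3} = \frac{C + T}{3 \left(-3 + T\right)}$)
$x{\left(w \right)} = -16 + 4 \sqrt{\frac{20}{51} + \frac{52 w}{51}}$ ($x{\left(w \right)} = -16 + 4 \sqrt{w + \frac{w - -20}{3 \left(-3 - -20\right)}} = -16 + 4 \sqrt{w + \frac{w + 20}{3 \left(-3 + 20\right)}} = -16 + 4 \sqrt{w + \frac{20 + w}{3 \cdot 17}} = -16 + 4 \sqrt{w + \frac{1}{3} \cdot \frac{1}{17} \left(20 + w\right)} = -16 + 4 \sqrt{w + \left(\frac{20}{51} + \frac{w}{51}\right)} = -16 + 4 \sqrt{\frac{20}{51} + \frac{52 w}{51}}$)
$47 \left(x{\left(-7 \right)} + 2\right) = 47 \left(\left(-16 + \frac{8 \sqrt{255 + 663 \left(-7\right)}}{51}\right) + 2\right) = 47 \left(\left(-16 + \frac{8 \sqrt{255 - 4641}}{51}\right) + 2\right) = 47 \left(\left(-16 + \frac{8 \sqrt{-4386}}{51}\right) + 2\right) = 47 \left(\left(-16 + \frac{8 i \sqrt{4386}}{51}\right) + 2\right) = 47 \left(-14 + \frac{8 i \sqrt{4386}}{51}\right) = -658 + \frac{376 i \sqrt{4386}}{51}$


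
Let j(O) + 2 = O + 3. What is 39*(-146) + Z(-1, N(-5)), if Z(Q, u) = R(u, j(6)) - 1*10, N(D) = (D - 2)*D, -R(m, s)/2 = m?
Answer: -5774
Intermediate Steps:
j(O) = 1 + O (j(O) = -2 + (O + 3) = -2 + (3 + O) = 1 + O)
R(m, s) = -2*m
N(D) = D*(-2 + D) (N(D) = (-2 + D)*D = D*(-2 + D))
Z(Q, u) = -10 - 2*u (Z(Q, u) = -2*u - 1*10 = -2*u - 10 = -10 - 2*u)
39*(-146) + Z(-1, N(-5)) = 39*(-146) + (-10 - (-10)*(-2 - 5)) = -5694 + (-10 - (-10)*(-7)) = -5694 + (-10 - 2*35) = -5694 + (-10 - 70) = -5694 - 80 = -5774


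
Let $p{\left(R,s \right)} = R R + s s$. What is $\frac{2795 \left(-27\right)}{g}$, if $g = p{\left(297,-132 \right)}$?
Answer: $- \frac{8385}{11737} \approx -0.71441$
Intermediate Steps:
$p{\left(R,s \right)} = R^{2} + s^{2}$
$g = 105633$ ($g = 297^{2} + \left(-132\right)^{2} = 88209 + 17424 = 105633$)
$\frac{2795 \left(-27\right)}{g} = \frac{2795 \left(-27\right)}{105633} = \left(-75465\right) \frac{1}{105633} = - \frac{8385}{11737}$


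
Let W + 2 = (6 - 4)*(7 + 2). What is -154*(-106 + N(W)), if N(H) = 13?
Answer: 14322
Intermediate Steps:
W = 16 (W = -2 + (6 - 4)*(7 + 2) = -2 + 2*9 = -2 + 18 = 16)
-154*(-106 + N(W)) = -154*(-106 + 13) = -154*(-93) = 14322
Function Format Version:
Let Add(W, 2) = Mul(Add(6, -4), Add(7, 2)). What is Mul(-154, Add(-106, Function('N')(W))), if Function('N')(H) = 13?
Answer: 14322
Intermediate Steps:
W = 16 (W = Add(-2, Mul(Add(6, -4), Add(7, 2))) = Add(-2, Mul(2, 9)) = Add(-2, 18) = 16)
Mul(-154, Add(-106, Function('N')(W))) = Mul(-154, Add(-106, 13)) = Mul(-154, -93) = 14322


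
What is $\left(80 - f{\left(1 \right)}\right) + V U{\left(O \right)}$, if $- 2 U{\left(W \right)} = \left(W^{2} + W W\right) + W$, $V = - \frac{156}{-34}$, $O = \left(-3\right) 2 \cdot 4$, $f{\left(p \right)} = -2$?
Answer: $- \frac{42598}{17} \approx -2505.8$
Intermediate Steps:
$O = -24$ ($O = \left(-6\right) 4 = -24$)
$V = \frac{78}{17}$ ($V = \left(-156\right) \left(- \frac{1}{34}\right) = \frac{78}{17} \approx 4.5882$)
$U{\left(W \right)} = - W^{2} - \frac{W}{2}$ ($U{\left(W \right)} = - \frac{\left(W^{2} + W W\right) + W}{2} = - \frac{\left(W^{2} + W^{2}\right) + W}{2} = - \frac{2 W^{2} + W}{2} = - \frac{W + 2 W^{2}}{2} = - W^{2} - \frac{W}{2}$)
$\left(80 - f{\left(1 \right)}\right) + V U{\left(O \right)} = \left(80 - -2\right) + \frac{78 \left(\left(-1\right) \left(-24\right) \left(\frac{1}{2} - 24\right)\right)}{17} = \left(80 + 2\right) + \frac{78 \left(\left(-1\right) \left(-24\right) \left(- \frac{47}{2}\right)\right)}{17} = 82 + \frac{78}{17} \left(-564\right) = 82 - \frac{43992}{17} = - \frac{42598}{17}$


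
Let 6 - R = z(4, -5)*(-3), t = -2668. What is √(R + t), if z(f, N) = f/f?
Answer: I*√2659 ≈ 51.565*I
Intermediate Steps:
z(f, N) = 1
R = 9 (R = 6 - (-3) = 6 - 1*(-3) = 6 + 3 = 9)
√(R + t) = √(9 - 2668) = √(-2659) = I*√2659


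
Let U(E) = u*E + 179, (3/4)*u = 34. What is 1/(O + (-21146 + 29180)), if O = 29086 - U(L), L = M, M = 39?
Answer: 1/35173 ≈ 2.8431e-5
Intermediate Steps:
u = 136/3 (u = (4/3)*34 = 136/3 ≈ 45.333)
L = 39
U(E) = 179 + 136*E/3 (U(E) = 136*E/3 + 179 = 179 + 136*E/3)
O = 27139 (O = 29086 - (179 + (136/3)*39) = 29086 - (179 + 1768) = 29086 - 1*1947 = 29086 - 1947 = 27139)
1/(O + (-21146 + 29180)) = 1/(27139 + (-21146 + 29180)) = 1/(27139 + 8034) = 1/35173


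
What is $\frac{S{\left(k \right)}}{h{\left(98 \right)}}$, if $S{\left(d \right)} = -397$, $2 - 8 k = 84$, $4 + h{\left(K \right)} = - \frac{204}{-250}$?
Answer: $\frac{49625}{398} \approx 124.69$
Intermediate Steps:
$h{\left(K \right)} = - \frac{398}{125}$ ($h{\left(K \right)} = -4 - \frac{204}{-250} = -4 - - \frac{102}{125} = -4 + \frac{102}{125} = - \frac{398}{125}$)
$k = - \frac{41}{4}$ ($k = \frac{1}{4} - \frac{21}{2} = - \frac{41}{4} \approx -10.25$)
$\frac{S{\left(k \right)}}{h{\left(98 \right)}} = - \frac{397}{- \frac{398}{125}} = \left(-397\right) \left(- \frac{125}{398}\right) = \frac{49625}{398}$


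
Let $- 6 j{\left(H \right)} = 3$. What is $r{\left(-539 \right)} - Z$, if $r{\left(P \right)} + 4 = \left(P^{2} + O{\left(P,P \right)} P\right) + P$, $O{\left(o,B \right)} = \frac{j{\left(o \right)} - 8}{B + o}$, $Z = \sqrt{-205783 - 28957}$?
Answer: $\frac{1159895}{4} - 22 i \sqrt{485} \approx 2.8997 \cdot 10^{5} - 484.5 i$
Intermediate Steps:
$j{\left(H \right)} = - \frac{1}{2}$ ($j{\left(H \right)} = \left(- \frac{1}{6}\right) 3 = - \frac{1}{2}$)
$Z = 22 i \sqrt{485}$ ($Z = \sqrt{-234740} = 22 i \sqrt{485} \approx 484.5 i$)
$O{\left(o,B \right)} = - \frac{17}{2 \left(B + o\right)}$ ($O{\left(o,B \right)} = \frac{- \frac{1}{2} - 8}{B + o} = - \frac{17}{2 \left(B + o\right)}$)
$r{\left(P \right)} = - \frac{33}{4} + P + P^{2}$ ($r{\left(P \right)} = -4 + \left(\left(P^{2} + - \frac{17}{2 P + 2 P} P\right) + P\right) = -4 + \left(\left(P^{2} + - \frac{17}{4 P} P\right) + P\right) = -4 + \left(\left(P^{2} - \frac{17}{4}\right) + P\right) = -4 + \left(\left(- \frac{17}{4} + P^{2}\right) + P\right) = -4 + \left(- \frac{17}{4} + P + P^{2}\right) = - \frac{33}{4} + P + P^{2}$)
$r{\left(-539 \right)} - Z = \left(- \frac{33}{4} - 539 + \left(-539\right)^{2}\right) - 22 i \sqrt{485} = \left(- \frac{33}{4} - 539 + 290521\right) - 22 i \sqrt{485} = \frac{1159895}{4} - 22 i \sqrt{485}$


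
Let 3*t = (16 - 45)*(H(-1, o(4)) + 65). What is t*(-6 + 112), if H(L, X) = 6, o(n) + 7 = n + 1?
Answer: -218254/3 ≈ -72751.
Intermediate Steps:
o(n) = -6 + n (o(n) = -7 + (n + 1) = -7 + (1 + n) = -6 + n)
t = -2059/3 (t = ((16 - 45)*(6 + 65))/3 = (-29*71)/3 = (⅓)*(-2059) = -2059/3 ≈ -686.33)
t*(-6 + 112) = -2059*(-6 + 112)/3 = -2059/3*106 = -218254/3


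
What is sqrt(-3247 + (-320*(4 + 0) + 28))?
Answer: I*sqrt(4499) ≈ 67.075*I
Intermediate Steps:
sqrt(-3247 + (-320*(4 + 0) + 28)) = sqrt(-3247 + (-320*4 + 28)) = sqrt(-3247 + (-64*20 + 28)) = sqrt(-3247 + (-1280 + 28)) = sqrt(-3247 - 1252) = sqrt(-4499) = I*sqrt(4499)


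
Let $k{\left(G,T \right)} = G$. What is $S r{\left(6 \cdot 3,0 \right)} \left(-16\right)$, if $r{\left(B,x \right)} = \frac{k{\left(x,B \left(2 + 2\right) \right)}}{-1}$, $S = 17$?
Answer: $0$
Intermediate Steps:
$r{\left(B,x \right)} = - x$ ($r{\left(B,x \right)} = \frac{x}{-1} = x \left(-1\right) = - x$)
$S r{\left(6 \cdot 3,0 \right)} \left(-16\right) = 17 \left(\left(-1\right) 0\right) \left(-16\right) = 17 \cdot 0 \left(-16\right) = 0 \left(-16\right) = 0$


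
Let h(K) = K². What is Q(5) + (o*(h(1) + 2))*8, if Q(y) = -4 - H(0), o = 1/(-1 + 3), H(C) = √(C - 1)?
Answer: 8 - I ≈ 8.0 - 1.0*I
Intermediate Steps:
H(C) = √(-1 + C)
o = ½ (o = 1/2 = ½ ≈ 0.50000)
Q(y) = -4 - I (Q(y) = -4 - √(-1 + 0) = -4 - √(-1) = -4 - I)
Q(5) + (o*(h(1) + 2))*8 = (-4 - I) + ((1² + 2)/2)*8 = (-4 - I) + ((1 + 2)/2)*8 = (-4 - I) + ((½)*3)*8 = (-4 - I) + (3/2)*8 = (-4 - I) + 12 = 8 - I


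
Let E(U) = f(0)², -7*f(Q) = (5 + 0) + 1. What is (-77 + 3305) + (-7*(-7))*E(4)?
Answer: 3264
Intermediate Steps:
f(Q) = -6/7 (f(Q) = -((5 + 0) + 1)/7 = -(5 + 1)/7 = -⅐*6 = -6/7)
E(U) = 36/49 (E(U) = (-6/7)² = 36/49)
(-77 + 3305) + (-7*(-7))*E(4) = (-77 + 3305) - 7*(-7)*(36/49) = 3228 + 49*(36/49) = 3228 + 36 = 3264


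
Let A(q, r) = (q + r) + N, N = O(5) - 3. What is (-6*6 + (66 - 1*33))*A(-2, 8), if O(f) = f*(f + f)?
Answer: -159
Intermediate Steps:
O(f) = 2*f**2 (O(f) = f*(2*f) = 2*f**2)
N = 47 (N = 2*5**2 - 3 = 2*25 - 3 = 50 - 3 = 47)
A(q, r) = 47 + q + r (A(q, r) = (q + r) + 47 = 47 + q + r)
(-6*6 + (66 - 1*33))*A(-2, 8) = (-6*6 + (66 - 1*33))*(47 - 2 + 8) = (-36 + (66 - 33))*53 = (-36 + 33)*53 = -3*53 = -159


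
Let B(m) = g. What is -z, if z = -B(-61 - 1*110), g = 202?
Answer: 202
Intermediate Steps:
B(m) = 202
z = -202 (z = -1*202 = -202)
-z = -1*(-202) = 202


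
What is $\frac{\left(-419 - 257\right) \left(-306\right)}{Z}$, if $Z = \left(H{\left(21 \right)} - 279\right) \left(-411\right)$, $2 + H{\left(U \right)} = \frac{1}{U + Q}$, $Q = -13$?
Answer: $\frac{183872}{102613} \approx 1.7919$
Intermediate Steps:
$H{\left(U \right)} = -2 + \frac{1}{-13 + U}$ ($H{\left(U \right)} = -2 + \frac{1}{U - 13} = -2 + \frac{1}{-13 + U}$)
$Z = \frac{923517}{8}$ ($Z = \left(\frac{27 - 42}{-13 + 21} - 279\right) \left(-411\right) = \left(\frac{27 - 42}{8} - 279\right) \left(-411\right) = \left(\frac{1}{8} \left(-15\right) - 279\right) \left(-411\right) = \left(- \frac{15}{8} - 279\right) \left(-411\right) = \left(- \frac{2247}{8}\right) \left(-411\right) = \frac{923517}{8} \approx 1.1544 \cdot 10^{5}$)
$\frac{\left(-419 - 257\right) \left(-306\right)}{Z} = \frac{\left(-419 - 257\right) \left(-306\right)}{\frac{923517}{8}} = \left(-676\right) \left(-306\right) \frac{8}{923517} = 206856 \cdot \frac{8}{923517} = \frac{183872}{102613}$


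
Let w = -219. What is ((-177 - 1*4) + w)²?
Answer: 160000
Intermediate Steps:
((-177 - 1*4) + w)² = ((-177 - 1*4) - 219)² = ((-177 - 4) - 219)² = (-181 - 219)² = (-400)² = 160000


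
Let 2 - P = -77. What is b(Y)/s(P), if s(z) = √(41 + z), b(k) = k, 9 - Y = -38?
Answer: 47*√30/60 ≈ 4.2905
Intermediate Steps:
Y = 47 (Y = 9 - 1*(-38) = 9 + 38 = 47)
P = 79 (P = 2 - 1*(-77) = 2 + 77 = 79)
b(Y)/s(P) = 47/(√(41 + 79)) = 47/(√120) = 47/((2*√30)) = 47*(√30/60) = 47*√30/60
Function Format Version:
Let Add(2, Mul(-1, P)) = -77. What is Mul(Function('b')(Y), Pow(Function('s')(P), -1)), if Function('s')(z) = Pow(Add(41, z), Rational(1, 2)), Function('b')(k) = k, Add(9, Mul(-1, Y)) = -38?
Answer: Mul(Rational(47, 60), Pow(30, Rational(1, 2))) ≈ 4.2905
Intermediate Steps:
Y = 47 (Y = Add(9, Mul(-1, -38)) = Add(9, 38) = 47)
P = 79 (P = Add(2, Mul(-1, -77)) = Add(2, 77) = 79)
Mul(Function('b')(Y), Pow(Function('s')(P), -1)) = Mul(47, Pow(Pow(Add(41, 79), Rational(1, 2)), -1)) = Mul(47, Pow(Pow(120, Rational(1, 2)), -1)) = Mul(47, Pow(Mul(2, Pow(30, Rational(1, 2))), -1)) = Mul(47, Mul(Rational(1, 60), Pow(30, Rational(1, 2)))) = Mul(Rational(47, 60), Pow(30, Rational(1, 2)))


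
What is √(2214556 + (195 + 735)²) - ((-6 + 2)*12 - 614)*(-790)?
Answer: -522980 + 4*√192466 ≈ -5.2123e+5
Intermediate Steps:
√(2214556 + (195 + 735)²) - ((-6 + 2)*12 - 614)*(-790) = √(2214556 + 930²) - (-4*12 - 614)*(-790) = √(2214556 + 864900) - (-48 - 614)*(-790) = √3079456 - (-662)*(-790) = 4*√192466 - 1*522980 = 4*√192466 - 522980 = -522980 + 4*√192466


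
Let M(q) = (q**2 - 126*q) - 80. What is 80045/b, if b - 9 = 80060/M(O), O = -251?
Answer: 7568014615/930983 ≈ 8129.1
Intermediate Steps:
M(q) = -80 + q**2 - 126*q
b = 930983/94547 (b = 9 + 80060/(-80 + (-251)**2 - 126*(-251)) = 9 + 80060/(-80 + 63001 + 31626) = 9 + 80060/94547 = 930983/94547 ≈ 9.8468)
80045/b = 80045/(930983/94547) = 80045*(94547/930983) = 7568014615/930983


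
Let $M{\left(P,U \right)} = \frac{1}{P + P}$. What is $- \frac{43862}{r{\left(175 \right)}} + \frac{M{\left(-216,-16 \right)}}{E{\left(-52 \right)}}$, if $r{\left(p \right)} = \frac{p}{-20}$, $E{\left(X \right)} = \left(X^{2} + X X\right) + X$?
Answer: $\frac{57992882683}{11568960} \approx 5012.8$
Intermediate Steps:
$M{\left(P,U \right)} = \frac{1}{2 P}$
$E{\left(X \right)} = X + 2 X^{2}$ ($E{\left(X \right)} = \left(X^{2} + X^{2}\right) + X = 2 X^{2} + X = X + 2 X^{2}$)
$r{\left(p \right)} = - \frac{p}{20}$
$- \frac{43862}{r{\left(175 \right)}} + \frac{M{\left(-216,-16 \right)}}{E{\left(-52 \right)}} = - \frac{43862}{\left(- \frac{1}{20}\right) 175} + \frac{\frac{1}{2} \frac{1}{-216}}{\left(-52\right) \left(1 + 2 \left(-52\right)\right)} = - \frac{43862}{- \frac{35}{4}} + \frac{\frac{1}{2} \left(- \frac{1}{216}\right)}{\left(-52\right) \left(1 - 104\right)} = \left(-43862\right) \left(- \frac{4}{35}\right) - \frac{1}{432 \left(\left(-52\right) \left(-103\right)\right)} = \frac{25064}{5} - \frac{1}{432 \cdot 5356} = \frac{25064}{5} - \frac{1}{2313792} = \frac{57992882683}{11568960}$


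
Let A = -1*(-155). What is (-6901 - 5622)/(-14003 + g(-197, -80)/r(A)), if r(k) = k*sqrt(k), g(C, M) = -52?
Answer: 93288159287125/104313191287453 - 14419340*sqrt(155)/104313191287453 ≈ 0.89431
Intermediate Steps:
A = 155
r(k) = k**(3/2)
(-6901 - 5622)/(-14003 + g(-197, -80)/r(A)) = (-6901 - 5622)/(-14003 - 52*sqrt(155)/24025) = -12523/(-14003 - 52*sqrt(155)/24025)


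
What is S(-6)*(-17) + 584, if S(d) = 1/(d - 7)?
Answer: 7609/13 ≈ 585.31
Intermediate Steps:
S(d) = 1/(-7 + d)
S(-6)*(-17) + 584 = -17/(-7 - 6) + 584 = -17/(-13) + 584 = -1/13*(-17) + 584 = 17/13 + 584 = 7609/13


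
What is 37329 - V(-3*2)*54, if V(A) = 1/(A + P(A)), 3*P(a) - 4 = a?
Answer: 373371/10 ≈ 37337.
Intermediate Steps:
P(a) = 4/3 + a/3
V(A) = 1/(4/3 + 4*A/3) (V(A) = 1/(A + (4/3 + A/3)) = 1/(4/3 + 4*A/3))
37329 - V(-3*2)*54 = 37329 - 3/(4*(1 - 3*2))*54 = 37329 - 3/(4*(1 - 6))*54 = 37329 - (3/4)/(-5)*54 = 37329 - (3/4)*(-1/5)*54 = 37329 - (-3)*54/20 = 37329 - 1*(-81/10) = 37329 + 81/10 = 373371/10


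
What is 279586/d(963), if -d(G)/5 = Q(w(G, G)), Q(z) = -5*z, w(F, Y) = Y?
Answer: 279586/24075 ≈ 11.613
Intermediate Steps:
d(G) = 25*G (d(G) = -(-25)*G = 25*G)
279586/d(963) = 279586/((25*963)) = 279586/24075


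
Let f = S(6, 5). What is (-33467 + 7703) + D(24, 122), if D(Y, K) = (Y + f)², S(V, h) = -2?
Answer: -25280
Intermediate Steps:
f = -2
D(Y, K) = (-2 + Y)² (D(Y, K) = (Y - 2)² = (-2 + Y)²)
(-33467 + 7703) + D(24, 122) = (-33467 + 7703) + (-2 + 24)² = -25764 + 22² = -25764 + 484 = -25280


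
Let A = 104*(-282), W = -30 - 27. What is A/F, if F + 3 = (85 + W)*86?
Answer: -2256/185 ≈ -12.195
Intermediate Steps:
W = -57
A = -29328
F = 2405 (F = -3 + (85 - 57)*86 = -3 + 28*86 = -3 + 2408 = 2405)
A/F = -29328/2405 = -29328*1/2405 = -2256/185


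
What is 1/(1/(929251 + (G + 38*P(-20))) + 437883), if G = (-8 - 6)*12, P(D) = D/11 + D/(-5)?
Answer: 10220825/4475525513486 ≈ 2.2837e-6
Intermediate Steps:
P(D) = -6*D/55 (P(D) = D*(1/11) + D*(-⅕) = D/11 - D/5 = -6*D/55)
G = -168 (G = -14*12 = -168)
1/(1/(929251 + (G + 38*P(-20))) + 437883) = 1/(1/(929251 + (-168 + 38*(-6/55*(-20)))) + 437883) = 1/(1/(929251 + (-168 + 38*(24/11))) + 437883) = 1/(1/(929251 + (-168 + 912/11)) + 437883) = 1/(1/(929251 - 936/11) + 437883) = 1/(1/(10220825/11) + 437883) = 1/(11/10220825 + 437883) = 1/(4475525513486/10220825) = 10220825/4475525513486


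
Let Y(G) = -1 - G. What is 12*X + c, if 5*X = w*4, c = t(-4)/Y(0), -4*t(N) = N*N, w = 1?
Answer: 68/5 ≈ 13.600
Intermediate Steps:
t(N) = -N²/4 (t(N) = -N*N/4 = -N²/4)
c = 4 (c = (-¼*(-4)²)/(-1 - 1*0) = (-¼*16)/(-1 + 0) = -4/(-1) = -4*(-1) = 4)
X = ⅘ (X = (1*4)/5 = (⅕)*4 = ⅘ ≈ 0.80000)
12*X + c = 12*(⅘) + 4 = 48/5 + 4 = 68/5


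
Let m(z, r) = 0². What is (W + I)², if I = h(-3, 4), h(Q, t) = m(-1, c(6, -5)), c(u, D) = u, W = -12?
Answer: 144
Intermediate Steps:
m(z, r) = 0
h(Q, t) = 0
I = 0
(W + I)² = (-12 + 0)² = (-12)² = 144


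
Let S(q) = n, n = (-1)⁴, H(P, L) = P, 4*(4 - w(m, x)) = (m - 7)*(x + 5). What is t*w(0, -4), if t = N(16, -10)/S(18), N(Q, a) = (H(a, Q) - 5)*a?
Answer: 1725/2 ≈ 862.50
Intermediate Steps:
w(m, x) = 4 - (-7 + m)*(5 + x)/4 (w(m, x) = 4 - (m - 7)*(x + 5)/4 = 4 - (-7 + m)*(5 + x)/4)
N(Q, a) = a*(-5 + a) (N(Q, a) = (a - 5)*a = (-5 + a)*a = a*(-5 + a))
n = 1
S(q) = 1
t = 150 (t = -10*(-5 - 10)/1 = -10*(-15)*1 = 150*1 = 150)
t*w(0, -4) = 150*(51/4 - 5/4*0 + (7/4)*(-4) - ¼*0*(-4)) = 150*(51/4 + 0 - 7 + 0) = 150*(23/4) = 1725/2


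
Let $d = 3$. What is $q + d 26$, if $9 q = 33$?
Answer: $\frac{245}{3} \approx 81.667$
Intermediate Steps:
$q = \frac{11}{3}$ ($q = \frac{1}{9} \cdot 33 = \frac{11}{3} \approx 3.6667$)
$q + d 26 = \frac{11}{3} + 3 \cdot 26 = \frac{11}{3} + 78 = \frac{245}{3}$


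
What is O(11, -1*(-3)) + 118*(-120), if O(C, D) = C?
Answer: -14149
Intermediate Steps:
O(11, -1*(-3)) + 118*(-120) = 11 + 118*(-120) = 11 - 14160 = -14149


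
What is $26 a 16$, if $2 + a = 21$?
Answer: $7904$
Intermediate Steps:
$a = 19$ ($a = -2 + 21 = 19$)
$26 a 16 = 26 \cdot 19 \cdot 16 = 494 \cdot 16 = 7904$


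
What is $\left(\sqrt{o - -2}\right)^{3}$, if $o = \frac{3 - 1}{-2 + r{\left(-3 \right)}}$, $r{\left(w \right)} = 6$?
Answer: $\frac{5 \sqrt{10}}{4} \approx 3.9528$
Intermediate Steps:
$o = \frac{1}{2}$ ($o = \frac{3 - 1}{-2 + 6} = \frac{2}{4} = 2 \cdot \frac{1}{4} = \frac{1}{2} \approx 0.5$)
$\left(\sqrt{o - -2}\right)^{3} = \left(\sqrt{\frac{1}{2} - -2}\right)^{3} = \left(\sqrt{\frac{1}{2} + 2}\right)^{3} = \left(\sqrt{\frac{5}{2}}\right)^{3} = \left(\frac{\sqrt{10}}{2}\right)^{3} = \frac{5 \sqrt{10}}{4}$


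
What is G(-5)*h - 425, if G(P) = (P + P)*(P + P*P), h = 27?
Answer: -5825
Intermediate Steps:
G(P) = 2*P*(P + P²) (G(P) = (2*P)*(P + P²) = 2*P*(P + P²))
G(-5)*h - 425 = (2*(-5)²*(1 - 5))*27 - 425 = (2*25*(-4))*27 - 425 = -200*27 - 425 = -5400 - 425 = -5825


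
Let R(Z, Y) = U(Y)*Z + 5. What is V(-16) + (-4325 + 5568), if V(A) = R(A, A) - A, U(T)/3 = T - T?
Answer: 1264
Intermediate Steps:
U(T) = 0 (U(T) = 3*(T - T) = 3*0 = 0)
R(Z, Y) = 5 (R(Z, Y) = 0*Z + 5 = 0 + 5 = 5)
V(A) = 5 - A
V(-16) + (-4325 + 5568) = (5 - 1*(-16)) + (-4325 + 5568) = (5 + 16) + 1243 = 21 + 1243 = 1264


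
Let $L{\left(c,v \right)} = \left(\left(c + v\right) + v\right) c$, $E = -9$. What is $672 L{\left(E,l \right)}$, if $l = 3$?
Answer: $18144$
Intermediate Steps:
$L{\left(c,v \right)} = c \left(c + 2 v\right)$ ($L{\left(c,v \right)} = \left(c + 2 v\right) c = c \left(c + 2 v\right)$)
$672 L{\left(E,l \right)} = 672 \left(- 9 \left(-9 + 2 \cdot 3\right)\right) = 672 \left(- 9 \left(-9 + 6\right)\right) = 672 \left(\left(-9\right) \left(-3\right)\right) = 672 \cdot 27 = 18144$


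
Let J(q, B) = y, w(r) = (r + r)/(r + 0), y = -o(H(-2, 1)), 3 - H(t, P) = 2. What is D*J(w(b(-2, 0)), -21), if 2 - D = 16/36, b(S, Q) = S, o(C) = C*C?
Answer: -14/9 ≈ -1.5556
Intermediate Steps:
H(t, P) = 1 (H(t, P) = 3 - 1*2 = 3 - 2 = 1)
o(C) = C²
y = -1 (y = -1*1² = -1*1 = -1)
w(r) = 2 (w(r) = (2*r)/r = 2)
J(q, B) = -1
D = 14/9 (D = 2 - 16/36 = 2 - 1*4/9 = 2 - 4/9 = 14/9 ≈ 1.5556)
D*J(w(b(-2, 0)), -21) = (14/9)*(-1) = -14/9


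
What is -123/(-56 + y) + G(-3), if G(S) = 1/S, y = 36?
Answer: 349/60 ≈ 5.8167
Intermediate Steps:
G(S) = 1/S
-123/(-56 + y) + G(-3) = -123/(-56 + 36) + 1/(-3) = -123/(-20) - 1/3 = -1/20*(-123) - 1/3 = 123/20 - 1/3 = 349/60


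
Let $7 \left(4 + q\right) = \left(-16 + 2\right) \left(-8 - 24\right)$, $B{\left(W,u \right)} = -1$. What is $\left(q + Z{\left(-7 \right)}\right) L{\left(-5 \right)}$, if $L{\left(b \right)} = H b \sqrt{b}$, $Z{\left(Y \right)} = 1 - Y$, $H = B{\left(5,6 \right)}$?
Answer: $340 i \sqrt{5} \approx 760.26 i$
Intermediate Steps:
$H = -1$
$L{\left(b \right)} = - b^{\frac{3}{2}}$ ($L{\left(b \right)} = - b \sqrt{b} = - b^{\frac{3}{2}}$)
$q = 60$ ($q = -4 + \frac{\left(-16 + 2\right) \left(-8 - 24\right)}{7} = -4 + \frac{\left(-14\right) \left(-32\right)}{7} = -4 + \frac{1}{7} \cdot 448 = -4 + 64 = 60$)
$\left(q + Z{\left(-7 \right)}\right) L{\left(-5 \right)} = \left(60 + \left(1 - -7\right)\right) \left(- \left(-5\right)^{\frac{3}{2}}\right) = \left(60 + \left(1 + 7\right)\right) \left(- \left(-5\right) i \sqrt{5}\right) = \left(60 + 8\right) 5 i \sqrt{5} = 68 \cdot 5 i \sqrt{5} = 340 i \sqrt{5}$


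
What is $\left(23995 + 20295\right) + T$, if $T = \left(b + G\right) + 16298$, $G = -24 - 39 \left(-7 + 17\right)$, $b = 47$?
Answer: $60221$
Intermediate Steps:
$G = -414$ ($G = -24 - 390 = -414$)
$T = 15931$ ($T = \left(47 - 414\right) + 16298 = -367 + 16298 = 15931$)
$\left(23995 + 20295\right) + T = \left(23995 + 20295\right) + 15931 = 44290 + 15931 = 60221$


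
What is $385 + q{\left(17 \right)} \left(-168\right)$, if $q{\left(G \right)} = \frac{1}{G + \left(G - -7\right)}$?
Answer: $\frac{15617}{41} \approx 380.9$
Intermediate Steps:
$q{\left(G \right)} = \frac{1}{7 + 2 G}$ ($q{\left(G \right)} = \frac{1}{G + \left(G + 7\right)} = \frac{1}{G + \left(7 + G\right)} = \frac{1}{7 + 2 G}$)
$385 + q{\left(17 \right)} \left(-168\right) = 385 + \frac{1}{7 + 2 \cdot 17} \left(-168\right) = 385 + \frac{1}{7 + 34} \left(-168\right) = 385 + \frac{1}{41} \left(-168\right) = 385 - \frac{168}{41} = \frac{15617}{41}$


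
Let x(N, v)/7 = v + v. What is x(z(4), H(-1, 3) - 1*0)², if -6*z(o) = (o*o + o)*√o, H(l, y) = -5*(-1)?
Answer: 4900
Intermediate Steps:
H(l, y) = 5
z(o) = -√o*(o + o²)/6 (z(o) = -(o*o + o)*√o/6 = -(o² + o)*√o/6 = -(o + o²)*√o/6 = -√o*(o + o²)/6)
x(N, v) = 14*v (x(N, v) = 7*(v + v) = 7*(2*v) = 14*v)
x(z(4), H(-1, 3) - 1*0)² = (14*(5 - 1*0))² = (14*(5 + 0))² = (14*5)² = 70² = 4900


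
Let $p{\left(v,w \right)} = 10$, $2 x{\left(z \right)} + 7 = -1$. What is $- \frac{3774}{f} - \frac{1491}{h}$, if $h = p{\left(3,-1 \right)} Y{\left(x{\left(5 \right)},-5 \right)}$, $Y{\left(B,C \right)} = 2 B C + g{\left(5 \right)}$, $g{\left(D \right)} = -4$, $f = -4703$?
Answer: $- \frac{1884511}{564360} \approx -3.3392$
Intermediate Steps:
$x{\left(z \right)} = -4$ ($x{\left(z \right)} = - \frac{7}{2} + \frac{1}{2} \left(-1\right) = - \frac{7}{2} - \frac{1}{2} = -4$)
$Y{\left(B,C \right)} = -4 + 2 B C$ ($Y{\left(B,C \right)} = 2 B C - 4 = -4 + 2 B C$)
$h = 360$ ($h = 10 \left(-4 + 2 \left(-4\right) \left(-5\right)\right) = 10 \left(-4 + 40\right) = 10 \cdot 36 = 360$)
$- \frac{3774}{f} - \frac{1491}{h} = - \frac{3774}{-4703} - \frac{1491}{360} = \left(-3774\right) \left(- \frac{1}{4703}\right) - \frac{497}{120} = \frac{3774}{4703} - \frac{497}{120} = - \frac{1884511}{564360}$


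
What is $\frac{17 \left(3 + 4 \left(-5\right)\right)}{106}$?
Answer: $- \frac{289}{106} \approx -2.7264$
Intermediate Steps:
$\frac{17 \left(3 + 4 \left(-5\right)\right)}{106} = 17 \left(3 - 20\right) \frac{1}{106} = 17 \left(-17\right) \frac{1}{106} = \left(-289\right) \frac{1}{106} = - \frac{289}{106}$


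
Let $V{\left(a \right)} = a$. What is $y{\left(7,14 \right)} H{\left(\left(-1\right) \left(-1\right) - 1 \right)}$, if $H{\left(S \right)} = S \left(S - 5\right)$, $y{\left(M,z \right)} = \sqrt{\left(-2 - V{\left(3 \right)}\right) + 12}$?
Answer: $0$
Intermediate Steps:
$y{\left(M,z \right)} = \sqrt{7}$ ($y{\left(M,z \right)} = \sqrt{\left(-2 - 3\right) + 12} = \sqrt{-5 + 12} = \sqrt{7}$)
$H{\left(S \right)} = S \left(-5 + S\right)$
$y{\left(7,14 \right)} H{\left(\left(-1\right) \left(-1\right) - 1 \right)} = \sqrt{7} \left(\left(-1\right) \left(-1\right) - 1\right) \left(-5 - 0\right) = \sqrt{7} \left(1 - 1\right) \left(-5 + \left(1 - 1\right)\right) = \sqrt{7} \cdot 0 \left(-5 + 0\right) = \sqrt{7} \cdot 0 \left(-5\right) = \sqrt{7} \cdot 0 = 0$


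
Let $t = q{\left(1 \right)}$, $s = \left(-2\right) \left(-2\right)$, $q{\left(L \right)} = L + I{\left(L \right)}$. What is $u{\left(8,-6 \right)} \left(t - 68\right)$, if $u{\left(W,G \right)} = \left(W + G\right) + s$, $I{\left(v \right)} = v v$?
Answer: $-396$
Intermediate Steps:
$I{\left(v \right)} = v^{2}$
$q{\left(L \right)} = L + L^{2}$
$s = 4$
$u{\left(W,G \right)} = 4 + G + W$ ($u{\left(W,G \right)} = \left(W + G\right) + 4 = \left(G + W\right) + 4 = 4 + G + W$)
$t = 2$ ($t = 1 \left(1 + 1\right) = 1 \cdot 2 = 2$)
$u{\left(8,-6 \right)} \left(t - 68\right) = \left(4 - 6 + 8\right) \left(2 - 68\right) = 6 \left(-66\right) = -396$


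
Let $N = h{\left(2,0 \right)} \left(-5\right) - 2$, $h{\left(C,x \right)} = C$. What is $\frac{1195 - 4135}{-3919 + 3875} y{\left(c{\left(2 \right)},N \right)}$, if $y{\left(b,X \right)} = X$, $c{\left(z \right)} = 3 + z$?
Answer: $- \frac{8820}{11} \approx -801.82$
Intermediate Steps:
$N = -12$ ($N = 2 \left(-5\right) - 2 = -10 - 2 = -12$)
$\frac{1195 - 4135}{-3919 + 3875} y{\left(c{\left(2 \right)},N \right)} = \frac{1195 - 4135}{-3919 + 3875} \left(-12\right) = - \frac{2940}{-44} \left(-12\right) = \left(-2940\right) \left(- \frac{1}{44}\right) \left(-12\right) = \frac{735}{11} \left(-12\right) = - \frac{8820}{11}$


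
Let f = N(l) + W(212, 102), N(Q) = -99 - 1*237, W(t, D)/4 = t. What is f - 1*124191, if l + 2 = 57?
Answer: -123679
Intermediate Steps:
l = 55 (l = -2 + 57 = 55)
W(t, D) = 4*t
N(Q) = -336 (N(Q) = -99 - 237 = -336)
f = 512 (f = -336 + 4*212 = -336 + 848 = 512)
f - 1*124191 = 512 - 1*124191 = 512 - 124191 = -123679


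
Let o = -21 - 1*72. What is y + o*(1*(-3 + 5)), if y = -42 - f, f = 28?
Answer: -256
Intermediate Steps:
o = -93 (o = -21 - 72 = -93)
y = -70 (y = -42 - 1*28 = -42 - 28 = -70)
y + o*(1*(-3 + 5)) = -70 - 93*(-3 + 5) = -70 - 93*2 = -70 - 186 = -256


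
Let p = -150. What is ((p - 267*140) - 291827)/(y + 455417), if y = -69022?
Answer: -329357/386395 ≈ -0.85238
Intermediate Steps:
((p - 267*140) - 291827)/(y + 455417) = ((-150 - 267*140) - 291827)/(-69022 + 455417) = ((-150 - 37380) - 291827)/386395 = (-37530 - 291827)*(1/386395) = -329357*1/386395 = -329357/386395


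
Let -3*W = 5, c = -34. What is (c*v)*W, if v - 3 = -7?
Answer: -680/3 ≈ -226.67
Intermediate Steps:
W = -5/3 (W = -1/3*5 = -5/3 ≈ -1.6667)
v = -4 (v = 3 - 7 = -4)
(c*v)*W = -34*(-4)*(-5/3) = 136*(-5/3) = -680/3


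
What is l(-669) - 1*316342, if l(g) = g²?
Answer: 131219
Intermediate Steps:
l(-669) - 1*316342 = (-669)² - 1*316342 = 447561 - 316342 = 131219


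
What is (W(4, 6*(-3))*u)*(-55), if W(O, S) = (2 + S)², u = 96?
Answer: -1351680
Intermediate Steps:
(W(4, 6*(-3))*u)*(-55) = ((2 + 6*(-3))²*96)*(-55) = ((2 - 18)²*96)*(-55) = ((-16)²*96)*(-55) = (256*96)*(-55) = 24576*(-55) = -1351680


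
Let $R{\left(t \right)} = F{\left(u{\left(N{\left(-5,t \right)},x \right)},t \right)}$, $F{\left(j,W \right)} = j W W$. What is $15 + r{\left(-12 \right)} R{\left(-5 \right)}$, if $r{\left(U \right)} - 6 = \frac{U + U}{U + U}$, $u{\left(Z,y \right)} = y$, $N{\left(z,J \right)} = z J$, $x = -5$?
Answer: $-860$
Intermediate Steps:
$N{\left(z,J \right)} = J z$
$r{\left(U \right)} = 7$ ($r{\left(U \right)} = 6 + \frac{U + U}{U + U} = 6 + \frac{2 U}{2 U} = 6 + 2 U \frac{1}{2 U} = 6 + 1 = 7$)
$F{\left(j,W \right)} = j W^{2}$ ($F{\left(j,W \right)} = W j W = j W^{2}$)
$R{\left(t \right)} = - 5 t^{2}$
$15 + r{\left(-12 \right)} R{\left(-5 \right)} = 15 + 7 \left(- 5 \left(-5\right)^{2}\right) = 15 + 7 \left(\left(-5\right) 25\right) = 15 + 7 \left(-125\right) = 15 - 875 = -860$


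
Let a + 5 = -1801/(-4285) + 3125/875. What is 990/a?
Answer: -9898350/10081 ≈ -981.88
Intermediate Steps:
a = -30243/29995 (a = -5 + (-1801/(-4285) + 3125/875) = -5 + (-1801*(-1/4285) + 3125*(1/875)) = -5 + (1801/4285 + 25/7) = -5 + 119732/29995 = -30243/29995 ≈ -1.0083)
990/a = 990/(-30243/29995) = 990*(-29995/30243) = -9898350/10081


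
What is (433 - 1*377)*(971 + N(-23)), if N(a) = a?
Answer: 53088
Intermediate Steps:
(433 - 1*377)*(971 + N(-23)) = (433 - 1*377)*(971 - 23) = (433 - 377)*948 = 56*948 = 53088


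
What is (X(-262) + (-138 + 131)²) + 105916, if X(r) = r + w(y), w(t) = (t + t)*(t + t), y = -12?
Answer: 106279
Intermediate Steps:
w(t) = 4*t² (w(t) = (2*t)*(2*t) = 4*t²)
X(r) = 576 + r (X(r) = r + 4*(-12)² = r + 4*144 = r + 576 = 576 + r)
(X(-262) + (-138 + 131)²) + 105916 = ((576 - 262) + (-138 + 131)²) + 105916 = (314 + (-7)²) + 105916 = (314 + 49) + 105916 = 363 + 105916 = 106279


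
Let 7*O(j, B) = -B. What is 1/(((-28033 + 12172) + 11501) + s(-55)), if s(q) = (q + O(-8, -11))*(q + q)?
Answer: 7/10620 ≈ 0.00065913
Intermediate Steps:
O(j, B) = -B/7 (O(j, B) = (-B)/7 = -B/7)
s(q) = 2*q*(11/7 + q) (s(q) = (q - 1/7*(-11))*(q + q) = (q + 11/7)*(2*q) = (11/7 + q)*(2*q) = 2*q*(11/7 + q))
1/(((-28033 + 12172) + 11501) + s(-55)) = 1/(((-28033 + 12172) + 11501) + (2/7)*(-55)*(11 + 7*(-55))) = 1/((-15861 + 11501) + (2/7)*(-55)*(11 - 385)) = 1/(-4360 + (2/7)*(-55)*(-374)) = 1/(-4360 + 41140/7) = 1/(10620/7) = 7/10620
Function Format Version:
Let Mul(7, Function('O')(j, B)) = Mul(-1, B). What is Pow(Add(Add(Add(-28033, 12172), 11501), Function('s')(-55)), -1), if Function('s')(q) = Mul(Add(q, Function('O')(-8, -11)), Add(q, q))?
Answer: Rational(7, 10620) ≈ 0.00065913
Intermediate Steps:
Function('O')(j, B) = Mul(Rational(-1, 7), B) (Function('O')(j, B) = Mul(Rational(1, 7), Mul(-1, B)) = Mul(Rational(-1, 7), B))
Function('s')(q) = Mul(2, q, Add(Rational(11, 7), q)) (Function('s')(q) = Mul(Add(q, Mul(Rational(-1, 7), -11)), Add(q, q)) = Mul(Add(q, Rational(11, 7)), Mul(2, q)) = Mul(Add(Rational(11, 7), q), Mul(2, q)) = Mul(2, q, Add(Rational(11, 7), q)))
Pow(Add(Add(Add(-28033, 12172), 11501), Function('s')(-55)), -1) = Pow(Add(Add(Add(-28033, 12172), 11501), Mul(Rational(2, 7), -55, Add(11, Mul(7, -55)))), -1) = Pow(Add(Add(-15861, 11501), Mul(Rational(2, 7), -55, Add(11, -385))), -1) = Pow(Add(-4360, Mul(Rational(2, 7), -55, -374)), -1) = Pow(Add(-4360, Rational(41140, 7)), -1) = Pow(Rational(10620, 7), -1) = Rational(7, 10620)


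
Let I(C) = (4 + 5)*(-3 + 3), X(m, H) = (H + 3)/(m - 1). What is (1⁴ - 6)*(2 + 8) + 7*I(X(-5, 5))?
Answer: -50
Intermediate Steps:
X(m, H) = (3 + H)/(-1 + m)
I(C) = 0 (I(C) = 9*0 = 0)
(1⁴ - 6)*(2 + 8) + 7*I(X(-5, 5)) = (1⁴ - 6)*(2 + 8) + 7*0 = (1 - 6)*10 + 0 = -5*10 + 0 = -50 + 0 = -50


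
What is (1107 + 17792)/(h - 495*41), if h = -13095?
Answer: -18899/33390 ≈ -0.56601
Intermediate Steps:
(1107 + 17792)/(h - 495*41) = (1107 + 17792)/(-13095 - 495*41) = 18899/(-13095 - 20295) = 18899/(-33390) = 18899*(-1/33390) = -18899/33390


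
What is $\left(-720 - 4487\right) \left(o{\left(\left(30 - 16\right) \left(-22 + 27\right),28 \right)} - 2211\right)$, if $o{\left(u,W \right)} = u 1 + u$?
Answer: $10783697$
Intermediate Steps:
$o{\left(u,W \right)} = 2 u$ ($o{\left(u,W \right)} = u + u = 2 u$)
$\left(-720 - 4487\right) \left(o{\left(\left(30 - 16\right) \left(-22 + 27\right),28 \right)} - 2211\right) = \left(-720 - 4487\right) \left(2 \left(30 - 16\right) \left(-22 + 27\right) - 2211\right) = - 5207 \left(2 \left(30 - 16\right) 5 - 2211\right) = - 5207 \left(2 \cdot 14 \cdot 5 - 2211\right) = - 5207 \left(2 \cdot 70 - 2211\right) = - 5207 \left(140 - 2211\right) = \left(-5207\right) \left(-2071\right) = 10783697$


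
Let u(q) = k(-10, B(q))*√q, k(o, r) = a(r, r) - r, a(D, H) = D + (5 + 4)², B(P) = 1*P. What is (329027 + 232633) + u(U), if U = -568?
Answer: 561660 + 162*I*√142 ≈ 5.6166e+5 + 1930.5*I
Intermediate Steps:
B(P) = P
a(D, H) = 81 + D (a(D, H) = D + 9² = D + 81 = 81 + D)
k(o, r) = 81 (k(o, r) = (81 + r) - r = 81)
u(q) = 81*√q
(329027 + 232633) + u(U) = (329027 + 232633) + 81*√(-568) = 561660 + 81*(2*I*√142) = 561660 + 162*I*√142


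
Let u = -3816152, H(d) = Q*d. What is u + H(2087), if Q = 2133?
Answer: 635419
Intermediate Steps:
H(d) = 2133*d
u + H(2087) = -3816152 + 2133*2087 = -3816152 + 4451571 = 635419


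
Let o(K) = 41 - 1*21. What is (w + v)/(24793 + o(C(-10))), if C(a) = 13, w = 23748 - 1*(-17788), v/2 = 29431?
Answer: 33466/8271 ≈ 4.0462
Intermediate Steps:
v = 58862 (v = 2*29431 = 58862)
w = 41536 (w = 23748 + 17788 = 41536)
o(K) = 20 (o(K) = 41 - 21 = 20)
(w + v)/(24793 + o(C(-10))) = (41536 + 58862)/(24793 + 20) = 100398/24813 = 100398*(1/24813) = 33466/8271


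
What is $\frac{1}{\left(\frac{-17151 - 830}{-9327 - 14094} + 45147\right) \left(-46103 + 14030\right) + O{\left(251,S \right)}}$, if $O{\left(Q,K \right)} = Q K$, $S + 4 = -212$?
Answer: $- \frac{7807}{11305149399100} \approx -6.9057 \cdot 10^{-10}$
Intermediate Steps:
$S = -216$ ($S = -4 - 212 = -216$)
$O{\left(Q,K \right)} = K Q$
$\frac{1}{\left(\frac{-17151 - 830}{-9327 - 14094} + 45147\right) \left(-46103 + 14030\right) + O{\left(251,S \right)}} = \frac{1}{\left(\frac{-17151 - 830}{-9327 - 14094} + 45147\right) \left(-46103 + 14030\right) - 54216} = \frac{1}{\left(- \frac{17981}{-23421} + 45147\right) \left(-32073\right) - 54216} = \frac{1}{\left(\left(-17981\right) \left(- \frac{1}{23421}\right) + 45147\right) \left(-32073\right) - 54216} = \frac{1}{\left(\frac{17981}{23421} + 45147\right) \left(-32073\right) - 54216} = \frac{1}{\frac{1057405868}{23421} \left(-32073\right) - 54216} = \frac{1}{- \frac{11304726134788}{7807} - 54216} = \frac{1}{- \frac{11305149399100}{7807}} = - \frac{7807}{11305149399100}$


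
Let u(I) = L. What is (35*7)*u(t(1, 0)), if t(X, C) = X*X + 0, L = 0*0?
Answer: 0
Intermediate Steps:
L = 0
t(X, C) = X² (t(X, C) = X² + 0 = X²)
u(I) = 0
(35*7)*u(t(1, 0)) = (35*7)*0 = 245*0 = 0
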